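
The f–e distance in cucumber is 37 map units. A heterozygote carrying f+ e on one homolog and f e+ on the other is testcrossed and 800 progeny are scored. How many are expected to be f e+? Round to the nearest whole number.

A map distance of 37 map units corresponds to a recombination frequency of 0.370.
The F1 is f+ e / f e+, so f e+ is a parental gamete class with expected frequency (1 − r)/2 = 0.630/2 = 0.3150.
Expected number = 0.3150 × 800 = 252.00 ≈ 252.

252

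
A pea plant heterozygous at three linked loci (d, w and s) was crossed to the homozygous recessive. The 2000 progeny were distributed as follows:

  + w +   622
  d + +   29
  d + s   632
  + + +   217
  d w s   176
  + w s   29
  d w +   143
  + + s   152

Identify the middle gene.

s

The two most frequent reciprocal classes, d + s and + w +, are the parental types, so the F1 was d + s / + w +.
The two rarest classes, d + + and + w s, are the double crossovers. Comparing them with the parentals, only the s allele has switched, so s is the middle locus and the order is w – s – d.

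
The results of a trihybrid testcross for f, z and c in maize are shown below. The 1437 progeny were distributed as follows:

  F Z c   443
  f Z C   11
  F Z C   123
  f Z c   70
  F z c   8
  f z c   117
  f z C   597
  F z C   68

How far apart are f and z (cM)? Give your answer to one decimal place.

10.9 cM

The two most frequent reciprocal classes, F Z c and f z C, are the parental types, so the F1 was F Z c / f z C.
The two rarest classes, F z c and f Z C, are the double crossovers. Comparing them with the parentals, only the z allele has switched, so z is the middle locus and the order is f – z – c.
Crossovers in the f–z interval produce the single-crossover classes f Z c and F z C (70 + 68 = 138) plus the double crossovers (19).
RF(f–z) = (138 + 19) / 1437 = 157/1437 = 0.1093 → 10.9 cM.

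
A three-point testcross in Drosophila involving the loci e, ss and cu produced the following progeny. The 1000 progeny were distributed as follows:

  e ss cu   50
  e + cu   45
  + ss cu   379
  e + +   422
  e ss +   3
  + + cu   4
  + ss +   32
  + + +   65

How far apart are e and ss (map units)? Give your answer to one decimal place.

The two most frequent reciprocal classes, e + + and + ss cu, are the parental types, so the F1 was e + + / + ss cu.
The two rarest classes, e ss + and + + cu, are the double crossovers. Comparing them with the parentals, only the ss allele has switched, so ss is the middle locus and the order is e – ss – cu.
Crossovers in the e–ss interval produce the single-crossover classes + + + and e ss cu (65 + 50 = 115) plus the double crossovers (7).
RF(e–ss) = (115 + 7) / 1000 = 122/1000 = 0.1220 → 12.2 map units.

12.2 map units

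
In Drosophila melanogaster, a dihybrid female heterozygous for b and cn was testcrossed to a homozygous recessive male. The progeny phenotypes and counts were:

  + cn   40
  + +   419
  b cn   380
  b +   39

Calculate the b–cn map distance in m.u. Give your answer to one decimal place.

The two most frequent classes, + + (419) and b cn (380), are the parental types, so the F1 was + + / b cn.
The recombinant classes are + cn and b +: 40 + 39 = 79.
Recombination frequency = 79/878 = 0.0900 ≈ 9.0%, i.e. 9.0 m.u.

9.0 m.u.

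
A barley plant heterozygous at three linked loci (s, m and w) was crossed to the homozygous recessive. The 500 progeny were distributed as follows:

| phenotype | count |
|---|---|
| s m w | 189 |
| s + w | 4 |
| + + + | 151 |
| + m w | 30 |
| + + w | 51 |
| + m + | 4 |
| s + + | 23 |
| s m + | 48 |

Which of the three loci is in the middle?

The two most frequent reciprocal classes, + + + and s m w, are the parental types, so the F1 was + + + / s m w.
The two rarest classes, + m + and s + w, are the double crossovers. Comparing them with the parentals, only the m allele has switched, so m is the middle locus and the order is w – m – s.

m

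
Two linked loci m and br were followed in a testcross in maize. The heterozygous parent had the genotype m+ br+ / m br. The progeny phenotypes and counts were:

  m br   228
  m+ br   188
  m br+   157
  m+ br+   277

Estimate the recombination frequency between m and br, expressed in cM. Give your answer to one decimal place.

40.6 cM

The recombinant classes are m+ br and m br+: 188 + 157 = 345.
Recombination frequency = 345/850 = 0.4059 ≈ 40.6%, i.e. 40.6 cM.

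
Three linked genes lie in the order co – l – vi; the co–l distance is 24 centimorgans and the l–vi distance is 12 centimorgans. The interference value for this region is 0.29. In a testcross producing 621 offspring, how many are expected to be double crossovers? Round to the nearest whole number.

Map distances give recombination frequencies of 0.240 and 0.120 for the two intervals.
With interference 0.29 (so coincidence = 0.71), expected double-crossover frequency = 0.240 × 0.120 × 0.71 = 0.02045.
Expected number = 0.02045 × 621 = 12.70 ≈ 13.

13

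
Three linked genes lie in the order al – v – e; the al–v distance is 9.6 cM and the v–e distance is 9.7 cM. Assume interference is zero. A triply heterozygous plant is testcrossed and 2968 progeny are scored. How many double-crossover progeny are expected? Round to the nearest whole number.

28

Map distances give recombination frequencies of 0.096 and 0.097 for the two intervals.
With no interference, expected double-crossover frequency = 0.096 × 0.097 = 0.00931.
Expected number = 0.00931 × 2968 = 27.64 ≈ 28.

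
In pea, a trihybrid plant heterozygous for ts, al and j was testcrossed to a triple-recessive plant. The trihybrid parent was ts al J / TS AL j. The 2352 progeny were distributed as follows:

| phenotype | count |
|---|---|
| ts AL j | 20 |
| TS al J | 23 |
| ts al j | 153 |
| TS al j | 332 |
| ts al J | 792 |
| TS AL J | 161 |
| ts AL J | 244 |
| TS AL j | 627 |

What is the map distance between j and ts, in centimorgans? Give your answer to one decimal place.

The two rarest classes, TS al J and ts AL j, are the double crossovers. Comparing them with the parentals, only the ts allele has switched, so ts is the middle locus and the order is j – ts – al.
Crossovers in the j–ts interval produce the single-crossover classes ts al j and TS AL J (153 + 161 = 314) plus the double crossovers (43).
RF(j–ts) = (314 + 43) / 2352 = 357/2352 = 0.1518 → 15.2 centimorgans.

15.2 centimorgans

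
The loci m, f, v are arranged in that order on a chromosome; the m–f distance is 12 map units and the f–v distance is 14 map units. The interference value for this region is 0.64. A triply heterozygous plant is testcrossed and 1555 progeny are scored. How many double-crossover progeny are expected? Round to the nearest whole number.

Map distances give recombination frequencies of 0.120 and 0.140 for the two intervals.
With interference 0.64 (so coincidence = 0.36), expected double-crossover frequency = 0.120 × 0.140 × 0.36 = 0.00605.
Expected number = 0.00605 × 1555 = 9.40 ≈ 9.

9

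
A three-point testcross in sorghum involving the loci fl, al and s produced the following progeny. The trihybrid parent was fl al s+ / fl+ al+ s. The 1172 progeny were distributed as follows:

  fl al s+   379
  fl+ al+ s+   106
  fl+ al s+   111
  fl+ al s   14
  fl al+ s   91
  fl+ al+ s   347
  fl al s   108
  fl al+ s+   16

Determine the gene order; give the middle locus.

The two rarest classes, fl al+ s+ and fl+ al s, are the double crossovers. Comparing them with the parentals, only the al allele has switched, so al is the middle locus and the order is s – al – fl.

al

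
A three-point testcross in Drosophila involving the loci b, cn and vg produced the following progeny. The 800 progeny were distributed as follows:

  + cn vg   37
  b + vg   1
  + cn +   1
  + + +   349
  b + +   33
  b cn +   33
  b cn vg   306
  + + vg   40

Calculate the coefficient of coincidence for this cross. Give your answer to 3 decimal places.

0.296

The two most frequent reciprocal classes, + + + and b cn vg, are the parental types, so the F1 was + + + / b cn vg.
The two rarest classes, + cn + and b + vg, are the double crossovers. Comparing them with the parentals, only the cn allele has switched, so cn is the middle locus and the order is vg – cn – b.
vg–cn: (73 + 2)/800 = 0.0938; cn–b: (70 + 2)/800 = 0.0900.
Expected DCO frequency = 0.0938 × 0.0900 ≈ 0.00844; observed = 2/800 ≈ 0.00250.
Coefficient of coincidence = 0.00250/0.00844 ≈ 0.296.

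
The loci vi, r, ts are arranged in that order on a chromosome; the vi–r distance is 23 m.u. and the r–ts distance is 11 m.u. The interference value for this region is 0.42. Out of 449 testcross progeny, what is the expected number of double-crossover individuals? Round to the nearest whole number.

Map distances give recombination frequencies of 0.230 and 0.110 for the two intervals.
With interference 0.42 (so coincidence = 0.58), expected double-crossover frequency = 0.230 × 0.110 × 0.58 = 0.01467.
Expected number = 0.01467 × 449 = 6.59 ≈ 7.

7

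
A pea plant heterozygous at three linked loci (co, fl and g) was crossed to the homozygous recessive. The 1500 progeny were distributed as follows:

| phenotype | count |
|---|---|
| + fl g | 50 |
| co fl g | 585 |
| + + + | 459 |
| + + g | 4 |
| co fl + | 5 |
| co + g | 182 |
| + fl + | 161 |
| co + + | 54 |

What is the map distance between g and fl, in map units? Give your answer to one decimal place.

23.5 map units

The two most frequent reciprocal classes, + + + and co fl g, are the parental types, so the F1 was + + + / co fl g.
The two rarest classes, + + g and co fl +, are the double crossovers. Comparing them with the parentals, only the g allele has switched, so g is the middle locus and the order is co – g – fl.
Crossovers in the g–fl interval produce the single-crossover classes + fl + and co + g (161 + 182 = 343) plus the double crossovers (9).
RF(g–fl) = (343 + 9) / 1500 = 352/1500 = 0.2347 → 23.5 map units.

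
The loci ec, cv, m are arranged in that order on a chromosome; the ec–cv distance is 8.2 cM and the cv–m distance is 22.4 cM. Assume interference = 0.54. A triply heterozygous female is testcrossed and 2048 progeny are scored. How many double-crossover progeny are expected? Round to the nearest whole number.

Map distances give recombination frequencies of 0.082 and 0.224 for the two intervals.
With interference 0.54 (so coincidence = 0.46), expected double-crossover frequency = 0.082 × 0.224 × 0.46 = 0.00845.
Expected number = 0.00845 × 2048 = 17.30 ≈ 17.

17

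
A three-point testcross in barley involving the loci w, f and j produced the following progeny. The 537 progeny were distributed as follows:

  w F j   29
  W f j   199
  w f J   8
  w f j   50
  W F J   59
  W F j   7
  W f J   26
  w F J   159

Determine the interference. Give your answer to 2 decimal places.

0.07

The two most frequent reciprocal classes, w F J and W f j, are the parental types, so the F1 was w F J / W f j.
The two rarest classes, w f J and W F j, are the double crossovers. Comparing them with the parentals, only the f allele has switched, so f is the middle locus and the order is j – f – w.
j–f: (55 + 15)/537 = 0.1304; f–w: (109 + 15)/537 = 0.2309.
Expected DCO frequency = 0.1304 × 0.2309 ≈ 0.03011; observed = 15/537 ≈ 0.02793.
Coefficient of coincidence = 0.02793/0.03011 ≈ 0.93; interference = 1 − 0.93 = 0.07.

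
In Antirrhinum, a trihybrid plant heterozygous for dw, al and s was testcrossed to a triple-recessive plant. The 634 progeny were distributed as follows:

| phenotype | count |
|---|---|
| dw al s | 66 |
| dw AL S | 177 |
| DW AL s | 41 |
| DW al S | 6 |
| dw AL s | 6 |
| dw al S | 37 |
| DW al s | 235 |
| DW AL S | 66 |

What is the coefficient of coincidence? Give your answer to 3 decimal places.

The two most frequent reciprocal classes, DW al s and dw AL S, are the parental types, so the F1 was DW al s / dw AL S.
The two rarest classes, DW al S and dw AL s, are the double crossovers. Comparing them with the parentals, only the s allele has switched, so s is the middle locus and the order is dw – s – al.
dw–s: (132 + 12)/634 = 0.2271; s–al: (78 + 12)/634 = 0.1420.
Expected DCO frequency = 0.2271 × 0.1420 ≈ 0.03225; observed = 12/634 ≈ 0.01893.
Coefficient of coincidence = 0.01893/0.03225 ≈ 0.587.

0.587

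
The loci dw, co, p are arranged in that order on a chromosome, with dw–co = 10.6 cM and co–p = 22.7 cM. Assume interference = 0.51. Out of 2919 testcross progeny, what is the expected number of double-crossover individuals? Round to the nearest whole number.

34

Map distances give recombination frequencies of 0.106 and 0.227 for the two intervals.
With interference 0.51 (so coincidence = 0.49), expected double-crossover frequency = 0.106 × 0.227 × 0.49 = 0.01179.
Expected number = 0.01179 × 2919 = 34.42 ≈ 34.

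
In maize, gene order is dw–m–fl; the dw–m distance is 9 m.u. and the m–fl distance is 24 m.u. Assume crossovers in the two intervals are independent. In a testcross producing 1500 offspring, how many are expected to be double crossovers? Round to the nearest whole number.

Map distances give recombination frequencies of 0.090 and 0.240 for the two intervals.
With no interference, expected double-crossover frequency = 0.090 × 0.240 = 0.02160.
Expected number = 0.02160 × 1500 = 32.40 ≈ 32.

32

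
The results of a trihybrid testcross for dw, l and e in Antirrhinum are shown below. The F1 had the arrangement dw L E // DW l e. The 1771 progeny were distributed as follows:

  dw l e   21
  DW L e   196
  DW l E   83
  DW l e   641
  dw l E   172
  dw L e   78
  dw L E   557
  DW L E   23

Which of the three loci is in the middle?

dw

The two rarest classes, DW L E and dw l e, are the double crossovers. Comparing them with the parentals, only the dw allele has switched, so dw is the middle locus and the order is e – dw – l.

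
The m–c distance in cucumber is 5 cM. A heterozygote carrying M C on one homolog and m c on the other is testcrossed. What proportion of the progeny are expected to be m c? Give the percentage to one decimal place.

A map distance of 5 cM corresponds to a recombination frequency of 0.050.
The F1 is M C / m c, so m c is a parental gamete class with expected frequency (1 − r)/2 = 0.950/2 = 0.4750.
That is 0.4750 = 47.5% of the progeny.

47.5%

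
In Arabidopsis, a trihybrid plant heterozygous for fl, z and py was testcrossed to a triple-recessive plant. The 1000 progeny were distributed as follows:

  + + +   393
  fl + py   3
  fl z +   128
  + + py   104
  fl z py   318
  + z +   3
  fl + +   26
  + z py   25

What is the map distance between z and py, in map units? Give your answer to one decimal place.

23.8 map units

The two most frequent reciprocal classes, fl z py and + + +, are the parental types, so the F1 was fl z py / + + +.
The two rarest classes, fl + py and + z +, are the double crossovers. Comparing them with the parentals, only the z allele has switched, so z is the middle locus and the order is py – z – fl.
Crossovers in the py–z interval produce the single-crossover classes fl z + and + + py (128 + 104 = 232) plus the double crossovers (6).
RF(py–z) = (232 + 6) / 1000 = 238/1000 = 0.2380 → 23.8 map units.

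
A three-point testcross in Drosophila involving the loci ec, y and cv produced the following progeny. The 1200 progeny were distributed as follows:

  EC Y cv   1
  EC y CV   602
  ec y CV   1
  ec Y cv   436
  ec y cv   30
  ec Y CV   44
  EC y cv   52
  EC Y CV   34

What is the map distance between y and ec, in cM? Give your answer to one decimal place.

5.5 cM

The two most frequent reciprocal classes, ec Y cv and EC y CV, are the parental types, so the F1 was ec Y cv / EC y CV.
The two rarest classes, EC Y cv and ec y CV, are the double crossovers. Comparing them with the parentals, only the ec allele has switched, so ec is the middle locus and the order is y – ec – cv.
Crossovers in the y–ec interval produce the single-crossover classes ec y cv and EC Y CV (30 + 34 = 64) plus the double crossovers (2).
RF(y–ec) = (64 + 2) / 1200 = 66/1200 = 0.0550 → 5.5 cM.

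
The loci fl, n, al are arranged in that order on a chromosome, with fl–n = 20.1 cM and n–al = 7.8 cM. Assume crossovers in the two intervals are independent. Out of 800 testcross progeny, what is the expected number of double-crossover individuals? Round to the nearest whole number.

13

Map distances give recombination frequencies of 0.201 and 0.078 for the two intervals.
With no interference, expected double-crossover frequency = 0.201 × 0.078 = 0.01568.
Expected number = 0.01568 × 800 = 12.54 ≈ 13.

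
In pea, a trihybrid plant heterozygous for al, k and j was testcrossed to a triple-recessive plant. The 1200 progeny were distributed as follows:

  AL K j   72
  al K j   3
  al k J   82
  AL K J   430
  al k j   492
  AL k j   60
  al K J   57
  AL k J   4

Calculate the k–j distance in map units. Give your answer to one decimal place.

The two most frequent reciprocal classes, al k j and AL K J, are the parental types, so the F1 was al k j / AL K J.
The two rarest classes, al K j and AL k J, are the double crossovers. Comparing them with the parentals, only the k allele has switched, so k is the middle locus and the order is j – k – al.
Crossovers in the j–k interval produce the single-crossover classes al k J and AL K j (82 + 72 = 154) plus the double crossovers (7).
RF(j–k) = (154 + 7) / 1200 = 161/1200 = 0.1342 → 13.4 map units.

13.4 map units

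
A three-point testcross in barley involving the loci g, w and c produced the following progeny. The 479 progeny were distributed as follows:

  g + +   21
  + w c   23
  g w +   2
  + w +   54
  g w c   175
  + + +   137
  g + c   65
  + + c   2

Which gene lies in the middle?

c

The two most frequent reciprocal classes, g w c and + + +, are the parental types, so the F1 was g w c / + + +.
The two rarest classes, g w + and + + c, are the double crossovers. Comparing them with the parentals, only the c allele has switched, so c is the middle locus and the order is g – c – w.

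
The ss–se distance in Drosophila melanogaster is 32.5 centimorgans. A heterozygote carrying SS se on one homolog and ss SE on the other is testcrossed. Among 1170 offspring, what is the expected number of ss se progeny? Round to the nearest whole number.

A map distance of 32.5 centimorgans corresponds to a recombination frequency of 0.325.
The F1 is SS se / ss SE, so ss se is a recombinant gamete class with expected frequency r/2 = 0.325/2 = 0.1625.
Expected number = 0.1625 × 1170 = 190.12 ≈ 190.

190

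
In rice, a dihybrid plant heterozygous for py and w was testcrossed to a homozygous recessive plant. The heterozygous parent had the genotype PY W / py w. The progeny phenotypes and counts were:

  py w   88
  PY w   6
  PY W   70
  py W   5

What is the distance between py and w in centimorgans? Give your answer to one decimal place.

6.5 centimorgans

The recombinant classes are PY w and py W: 6 + 5 = 11.
Recombination frequency = 11/169 = 0.0651 ≈ 6.5%, i.e. 6.5 centimorgans.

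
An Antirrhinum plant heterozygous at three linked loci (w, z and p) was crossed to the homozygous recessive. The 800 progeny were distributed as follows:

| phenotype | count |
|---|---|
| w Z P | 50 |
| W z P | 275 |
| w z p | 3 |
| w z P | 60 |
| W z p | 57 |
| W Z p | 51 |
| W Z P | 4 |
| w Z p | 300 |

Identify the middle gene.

The two most frequent reciprocal classes, w Z p and W z P, are the parental types, so the F1 was w Z p / W z P.
The two rarest classes, w z p and W Z P, are the double crossovers. Comparing them with the parentals, only the z allele has switched, so z is the middle locus and the order is w – z – p.

z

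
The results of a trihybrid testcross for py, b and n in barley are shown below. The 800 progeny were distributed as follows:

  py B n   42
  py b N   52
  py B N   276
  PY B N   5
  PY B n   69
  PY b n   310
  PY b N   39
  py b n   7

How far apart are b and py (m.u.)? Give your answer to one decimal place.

The two most frequent reciprocal classes, py B N and PY b n, are the parental types, so the F1 was py B N / PY b n.
The two rarest classes, PY B N and py b n, are the double crossovers. Comparing them with the parentals, only the py allele has switched, so py is the middle locus and the order is b – py – n.
Crossovers in the b–py interval produce the single-crossover classes py b N and PY B n (52 + 69 = 121) plus the double crossovers (12).
RF(b–py) = (121 + 12) / 800 = 133/800 = 0.1663 → 16.6 m.u.

16.6 m.u.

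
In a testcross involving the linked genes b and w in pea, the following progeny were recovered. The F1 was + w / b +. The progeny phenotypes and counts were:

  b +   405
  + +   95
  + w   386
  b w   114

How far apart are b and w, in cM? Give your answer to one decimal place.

The recombinant classes are + + and b w: 95 + 114 = 209.
Recombination frequency = 209/1000 = 0.2090 ≈ 20.9%, i.e. 20.9 cM.

20.9 cM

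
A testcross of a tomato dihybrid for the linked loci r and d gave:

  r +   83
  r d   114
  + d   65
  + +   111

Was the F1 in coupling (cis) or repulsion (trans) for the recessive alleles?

cis

The two most frequent classes are + + (111) and r d (114); these are the parental (non-recombinant) types.
So the F1 carried + + on one chromosome and r d on the other — the recessive alleles are on the same chromosome (cis / coupling).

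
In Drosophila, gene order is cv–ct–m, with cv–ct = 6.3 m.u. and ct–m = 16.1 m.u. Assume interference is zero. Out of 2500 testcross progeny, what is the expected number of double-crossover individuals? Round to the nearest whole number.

Map distances give recombination frequencies of 0.063 and 0.161 for the two intervals.
With no interference, expected double-crossover frequency = 0.063 × 0.161 = 0.01014.
Expected number = 0.01014 × 2500 = 25.36 ≈ 25.

25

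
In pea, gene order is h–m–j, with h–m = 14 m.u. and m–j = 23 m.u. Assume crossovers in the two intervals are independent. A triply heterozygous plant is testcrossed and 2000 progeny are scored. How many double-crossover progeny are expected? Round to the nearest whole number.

Map distances give recombination frequencies of 0.140 and 0.230 for the two intervals.
With no interference, expected double-crossover frequency = 0.140 × 0.230 = 0.03220.
Expected number = 0.03220 × 2000 = 64.40 ≈ 64.

64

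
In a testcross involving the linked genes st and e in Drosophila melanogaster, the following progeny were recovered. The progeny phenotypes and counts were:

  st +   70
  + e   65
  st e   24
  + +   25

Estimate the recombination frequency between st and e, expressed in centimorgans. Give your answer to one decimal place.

26.6 centimorgans

The two most frequent classes, + e (65) and st + (70), are the parental types, so the F1 was + e / st +.
The recombinant classes are + + and st e: 25 + 24 = 49.
Recombination frequency = 49/184 = 0.2663 ≈ 26.6%, i.e. 26.6 centimorgans.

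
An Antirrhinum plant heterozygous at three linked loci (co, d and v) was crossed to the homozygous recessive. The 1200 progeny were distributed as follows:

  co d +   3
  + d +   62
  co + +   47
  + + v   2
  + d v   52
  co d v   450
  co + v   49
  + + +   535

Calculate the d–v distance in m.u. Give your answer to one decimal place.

The two most frequent reciprocal classes, + + + and co d v, are the parental types, so the F1 was + + + / co d v.
The two rarest classes, + + v and co d +, are the double crossovers. Comparing them with the parentals, only the v allele has switched, so v is the middle locus and the order is d – v – co.
Crossovers in the d–v interval produce the single-crossover classes + d + and co + v (62 + 49 = 111) plus the double crossovers (5).
RF(d–v) = (111 + 5) / 1200 = 116/1200 = 0.0967 → 9.7 m.u.

9.7 m.u.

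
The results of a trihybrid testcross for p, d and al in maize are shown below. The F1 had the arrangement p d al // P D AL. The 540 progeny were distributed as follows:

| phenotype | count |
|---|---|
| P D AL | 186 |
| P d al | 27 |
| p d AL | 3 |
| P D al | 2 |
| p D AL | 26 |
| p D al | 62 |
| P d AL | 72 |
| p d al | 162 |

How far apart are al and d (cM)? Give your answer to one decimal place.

The two rarest classes, p d AL and P D al, are the double crossovers. Comparing them with the parentals, only the al allele has switched, so al is the middle locus and the order is p – al – d.
Crossovers in the al–d interval produce the single-crossover classes p D al and P d AL (62 + 72 = 134) plus the double crossovers (5).
RF(al–d) = (134 + 5) / 540 = 139/540 = 0.2574 → 25.7 cM.

25.7 cM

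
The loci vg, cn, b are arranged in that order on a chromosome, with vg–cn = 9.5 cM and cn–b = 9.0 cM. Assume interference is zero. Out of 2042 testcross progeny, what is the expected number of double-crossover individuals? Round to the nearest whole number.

Map distances give recombination frequencies of 0.095 and 0.090 for the two intervals.
With no interference, expected double-crossover frequency = 0.095 × 0.090 = 0.00855.
Expected number = 0.00855 × 2042 = 17.46 ≈ 17.

17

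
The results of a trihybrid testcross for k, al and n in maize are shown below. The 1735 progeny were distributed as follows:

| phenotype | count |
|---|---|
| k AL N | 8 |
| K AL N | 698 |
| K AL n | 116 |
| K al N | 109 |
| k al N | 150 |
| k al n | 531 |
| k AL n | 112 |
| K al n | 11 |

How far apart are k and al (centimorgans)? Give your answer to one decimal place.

The two most frequent reciprocal classes, K AL N and k al n, are the parental types, so the F1 was K AL N / k al n.
The two rarest classes, k AL N and K al n, are the double crossovers. Comparing them with the parentals, only the k allele has switched, so k is the middle locus and the order is n – k – al.
Crossovers in the k–al interval produce the single-crossover classes K al N and k AL n (109 + 112 = 221) plus the double crossovers (19).
RF(k–al) = (221 + 19) / 1735 = 240/1735 = 0.1383 → 13.8 centimorgans.

13.8 centimorgans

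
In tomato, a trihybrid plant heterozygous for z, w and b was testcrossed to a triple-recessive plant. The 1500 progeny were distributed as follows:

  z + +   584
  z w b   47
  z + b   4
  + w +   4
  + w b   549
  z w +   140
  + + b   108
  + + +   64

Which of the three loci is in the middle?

b

The two most frequent reciprocal classes, z + + and + w b, are the parental types, so the F1 was z + + / + w b.
The two rarest classes, z + b and + w +, are the double crossovers. Comparing them with the parentals, only the b allele has switched, so b is the middle locus and the order is z – b – w.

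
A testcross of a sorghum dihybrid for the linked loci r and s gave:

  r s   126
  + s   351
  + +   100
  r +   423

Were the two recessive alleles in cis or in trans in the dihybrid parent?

The two most frequent classes are + s (351) and r + (423); these are the parental (non-recombinant) types.
So the F1 carried + s on one chromosome and r + on the other — the recessive alleles are on opposite chromosomes (trans / repulsion).

trans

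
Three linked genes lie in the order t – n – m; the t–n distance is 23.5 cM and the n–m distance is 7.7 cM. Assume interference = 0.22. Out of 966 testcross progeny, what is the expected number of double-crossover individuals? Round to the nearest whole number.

Map distances give recombination frequencies of 0.235 and 0.077 for the two intervals.
With interference 0.22 (so coincidence = 0.78), expected double-crossover frequency = 0.235 × 0.077 × 0.78 = 0.01411.
Expected number = 0.01411 × 966 = 13.63 ≈ 14.

14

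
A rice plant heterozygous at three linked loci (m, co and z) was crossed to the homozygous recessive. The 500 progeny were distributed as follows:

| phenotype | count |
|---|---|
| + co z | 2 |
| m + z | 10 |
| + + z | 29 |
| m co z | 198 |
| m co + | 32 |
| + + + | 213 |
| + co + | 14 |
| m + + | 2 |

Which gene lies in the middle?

m

The two most frequent reciprocal classes, m co z and + + +, are the parental types, so the F1 was m co z / + + +.
The two rarest classes, + co z and m + +, are the double crossovers. Comparing them with the parentals, only the m allele has switched, so m is the middle locus and the order is co – m – z.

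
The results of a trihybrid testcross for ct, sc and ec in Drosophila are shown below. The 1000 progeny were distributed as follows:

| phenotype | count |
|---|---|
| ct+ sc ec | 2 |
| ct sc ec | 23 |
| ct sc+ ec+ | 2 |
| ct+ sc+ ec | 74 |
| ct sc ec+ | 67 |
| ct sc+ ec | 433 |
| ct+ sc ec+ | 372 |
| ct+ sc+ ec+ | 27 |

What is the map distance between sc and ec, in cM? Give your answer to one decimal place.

The two most frequent reciprocal classes, ct sc+ ec and ct+ sc ec+, are the parental types, so the F1 was ct sc+ ec / ct+ sc ec+.
The two rarest classes, ct sc+ ec+ and ct+ sc ec, are the double crossovers. Comparing them with the parentals, only the ec allele has switched, so ec is the middle locus and the order is sc – ec – ct.
Crossovers in the sc–ec interval produce the single-crossover classes ct sc ec and ct+ sc+ ec+ (23 + 27 = 50) plus the double crossovers (4).
RF(sc–ec) = (50 + 4) / 1000 = 54/1000 = 0.0540 → 5.4 cM.

5.4 cM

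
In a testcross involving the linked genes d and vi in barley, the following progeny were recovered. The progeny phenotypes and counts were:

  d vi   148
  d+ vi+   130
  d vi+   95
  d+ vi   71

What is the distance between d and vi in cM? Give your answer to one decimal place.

37.4 cM

The two most frequent classes, d+ vi+ (130) and d vi (148), are the parental types, so the F1 was d+ vi+ / d vi.
The recombinant classes are d+ vi and d vi+: 71 + 95 = 166.
Recombination frequency = 166/444 = 0.3739 ≈ 37.4%, i.e. 37.4 cM.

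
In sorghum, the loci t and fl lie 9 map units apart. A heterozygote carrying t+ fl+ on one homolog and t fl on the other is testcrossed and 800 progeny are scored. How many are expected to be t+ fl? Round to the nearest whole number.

36

A map distance of 9 map units corresponds to a recombination frequency of 0.090.
The F1 is t+ fl+ / t fl, so t+ fl is a recombinant gamete class with expected frequency r/2 = 0.090/2 = 0.0450.
Expected number = 0.0450 × 800 = 36.00 ≈ 36.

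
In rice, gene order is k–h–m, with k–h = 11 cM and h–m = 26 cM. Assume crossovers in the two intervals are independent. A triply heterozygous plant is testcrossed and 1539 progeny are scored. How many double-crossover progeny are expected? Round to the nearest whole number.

44

Map distances give recombination frequencies of 0.110 and 0.260 for the two intervals.
With no interference, expected double-crossover frequency = 0.110 × 0.260 = 0.02860.
Expected number = 0.02860 × 1539 = 44.02 ≈ 44.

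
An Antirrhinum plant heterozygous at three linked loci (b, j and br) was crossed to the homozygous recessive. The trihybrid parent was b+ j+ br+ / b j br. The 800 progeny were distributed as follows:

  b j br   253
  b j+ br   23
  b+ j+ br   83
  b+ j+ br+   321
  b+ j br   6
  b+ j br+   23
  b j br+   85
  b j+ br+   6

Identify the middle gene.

The two rarest classes, b j+ br+ and b+ j br, are the double crossovers. Comparing them with the parentals, only the b allele has switched, so b is the middle locus and the order is j – b – br.

b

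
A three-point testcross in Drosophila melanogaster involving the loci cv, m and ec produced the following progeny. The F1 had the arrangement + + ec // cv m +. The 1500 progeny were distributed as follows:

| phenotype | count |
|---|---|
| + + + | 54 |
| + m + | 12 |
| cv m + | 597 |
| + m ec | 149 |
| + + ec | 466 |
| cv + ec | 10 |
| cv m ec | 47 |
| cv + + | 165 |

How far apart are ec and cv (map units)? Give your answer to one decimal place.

8.2 map units

The two rarest classes, cv + ec and + m +, are the double crossovers. Comparing them with the parentals, only the cv allele has switched, so cv is the middle locus and the order is ec – cv – m.
Crossovers in the ec–cv interval produce the single-crossover classes + + + and cv m ec (54 + 47 = 101) plus the double crossovers (22).
RF(ec–cv) = (101 + 22) / 1500 = 123/1500 = 0.0820 → 8.2 map units.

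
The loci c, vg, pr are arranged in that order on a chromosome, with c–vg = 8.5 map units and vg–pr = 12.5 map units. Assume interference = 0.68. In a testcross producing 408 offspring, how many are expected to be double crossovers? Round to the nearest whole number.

1

Map distances give recombination frequencies of 0.085 and 0.125 for the two intervals.
With interference 0.68 (so coincidence = 0.32), expected double-crossover frequency = 0.085 × 0.125 × 0.32 = 0.00340.
Expected number = 0.00340 × 408 = 1.39 ≈ 1.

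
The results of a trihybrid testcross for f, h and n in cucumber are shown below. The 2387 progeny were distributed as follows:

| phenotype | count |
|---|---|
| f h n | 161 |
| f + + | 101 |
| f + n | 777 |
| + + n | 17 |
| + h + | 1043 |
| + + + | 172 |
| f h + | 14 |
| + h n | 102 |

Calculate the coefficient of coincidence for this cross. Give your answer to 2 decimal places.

The two most frequent reciprocal classes, f + n and + h +, are the parental types, so the F1 was f + n / + h +.
The two rarest classes, + + n and f h +, are the double crossovers. Comparing them with the parentals, only the f allele has switched, so f is the middle locus and the order is h – f – n.
h–f: (333 + 31)/2387 = 0.1525; f–n: (203 + 31)/2387 = 0.0980.
Expected DCO frequency = 0.1525 × 0.0980 ≈ 0.01494; observed = 31/2387 ≈ 0.01299.
Coefficient of coincidence = 0.01299/0.01494 ≈ 0.87.

0.87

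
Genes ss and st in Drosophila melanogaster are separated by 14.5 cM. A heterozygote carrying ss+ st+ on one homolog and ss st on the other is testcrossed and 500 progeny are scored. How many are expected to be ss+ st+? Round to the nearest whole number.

214

A map distance of 14.5 cM corresponds to a recombination frequency of 0.145.
The F1 is ss+ st+ / ss st, so ss+ st+ is a parental gamete class with expected frequency (1 − r)/2 = 0.855/2 = 0.4275.
Expected number = 0.4275 × 500 = 213.75 ≈ 214.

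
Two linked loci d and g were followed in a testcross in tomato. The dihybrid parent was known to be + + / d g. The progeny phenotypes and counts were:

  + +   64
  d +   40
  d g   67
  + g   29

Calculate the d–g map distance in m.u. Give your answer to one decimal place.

The recombinant classes are + g and d +: 29 + 40 = 69.
Recombination frequency = 69/200 = 0.3450 ≈ 34.5%, i.e. 34.5 m.u.

34.5 m.u.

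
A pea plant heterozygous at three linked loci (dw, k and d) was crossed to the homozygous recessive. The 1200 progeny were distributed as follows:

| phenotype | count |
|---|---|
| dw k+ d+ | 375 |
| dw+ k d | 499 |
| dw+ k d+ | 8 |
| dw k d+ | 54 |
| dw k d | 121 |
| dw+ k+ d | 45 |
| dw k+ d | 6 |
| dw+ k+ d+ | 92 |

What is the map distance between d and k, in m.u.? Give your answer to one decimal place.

9.4 m.u.

The two most frequent reciprocal classes, dw k+ d+ and dw+ k d, are the parental types, so the F1 was dw k+ d+ / dw+ k d.
The two rarest classes, dw k+ d and dw+ k d+, are the double crossovers. Comparing them with the parentals, only the d allele has switched, so d is the middle locus and the order is k – d – dw.
Crossovers in the k–d interval produce the single-crossover classes dw k d+ and dw+ k+ d (54 + 45 = 99) plus the double crossovers (14).
RF(k–d) = (99 + 14) / 1200 = 113/1200 = 0.0942 → 9.4 m.u.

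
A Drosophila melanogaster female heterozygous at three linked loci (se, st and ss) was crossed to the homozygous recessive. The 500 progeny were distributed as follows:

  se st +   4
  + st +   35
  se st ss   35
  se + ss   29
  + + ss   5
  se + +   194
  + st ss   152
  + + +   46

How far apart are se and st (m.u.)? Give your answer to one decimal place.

18.0 m.u.

The two most frequent reciprocal classes, + st ss and se + +, are the parental types, so the F1 was + st ss / se + +.
The two rarest classes, + + ss and se st +, are the double crossovers. Comparing them with the parentals, only the st allele has switched, so st is the middle locus and the order is se – st – ss.
Crossovers in the se–st interval produce the single-crossover classes se st ss and + + + (35 + 46 = 81) plus the double crossovers (9).
RF(se–st) = (81 + 9) / 500 = 90/500 = 0.1800 → 18.0 m.u.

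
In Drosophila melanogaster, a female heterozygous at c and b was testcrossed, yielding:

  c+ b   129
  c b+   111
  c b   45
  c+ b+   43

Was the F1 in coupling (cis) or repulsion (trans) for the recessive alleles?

The two most frequent classes are c+ b (129) and c b+ (111); these are the parental (non-recombinant) types.
So the F1 carried c+ b on one chromosome and c b+ on the other — the recessive alleles are on opposite chromosomes (trans / repulsion).

trans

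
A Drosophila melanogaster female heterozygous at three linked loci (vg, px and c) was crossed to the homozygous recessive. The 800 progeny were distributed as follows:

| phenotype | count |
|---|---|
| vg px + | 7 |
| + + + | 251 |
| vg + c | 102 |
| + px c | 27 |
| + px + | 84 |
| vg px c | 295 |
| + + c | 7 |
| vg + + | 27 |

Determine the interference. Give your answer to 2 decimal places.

0.18

The two most frequent reciprocal classes, + + + and vg px c, are the parental types, so the F1 was + + + / vg px c.
The two rarest classes, + + c and vg px +, are the double crossovers. Comparing them with the parentals, only the c allele has switched, so c is the middle locus and the order is vg – c – px.
vg–c: (54 + 14)/800 = 0.0850; c–px: (186 + 14)/800 = 0.2500.
Expected DCO frequency = 0.0850 × 0.2500 ≈ 0.02125; observed = 14/800 ≈ 0.01750.
Coefficient of coincidence = 0.01750/0.02125 ≈ 0.82; interference = 1 − 0.82 = 0.18.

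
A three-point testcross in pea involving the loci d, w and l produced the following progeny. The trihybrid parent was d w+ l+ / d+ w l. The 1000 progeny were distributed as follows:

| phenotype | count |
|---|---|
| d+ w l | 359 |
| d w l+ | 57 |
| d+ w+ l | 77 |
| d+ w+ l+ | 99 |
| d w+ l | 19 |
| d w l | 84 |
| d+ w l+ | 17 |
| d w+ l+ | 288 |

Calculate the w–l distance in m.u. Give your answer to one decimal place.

17.0 m.u.

The two rarest classes, d w+ l and d+ w l+, are the double crossovers. Comparing them with the parentals, only the l allele has switched, so l is the middle locus and the order is w – l – d.
Crossovers in the w–l interval produce the single-crossover classes d w l+ and d+ w+ l (57 + 77 = 134) plus the double crossovers (36).
RF(w–l) = (134 + 36) / 1000 = 170/1000 = 0.1700 → 17.0 m.u.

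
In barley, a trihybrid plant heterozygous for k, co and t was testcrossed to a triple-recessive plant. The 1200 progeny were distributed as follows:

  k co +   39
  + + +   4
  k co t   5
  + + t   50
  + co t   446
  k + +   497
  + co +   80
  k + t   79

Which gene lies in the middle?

The two most frequent reciprocal classes, + co t and k + +, are the parental types, so the F1 was + co t / k + +.
The two rarest classes, k co t and + + +, are the double crossovers. Comparing them with the parentals, only the k allele has switched, so k is the middle locus and the order is co – k – t.

k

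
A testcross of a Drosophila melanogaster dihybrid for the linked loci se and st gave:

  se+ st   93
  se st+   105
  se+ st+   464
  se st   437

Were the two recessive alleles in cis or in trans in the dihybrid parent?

cis

The two most frequent classes are se+ st+ (464) and se st (437); these are the parental (non-recombinant) types.
So the F1 carried se+ st+ on one chromosome and se st on the other — the recessive alleles are on the same chromosome (cis / coupling).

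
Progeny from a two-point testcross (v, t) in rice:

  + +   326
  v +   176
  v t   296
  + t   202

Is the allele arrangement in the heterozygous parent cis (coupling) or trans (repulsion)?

The two most frequent classes are + + (326) and v t (296); these are the parental (non-recombinant) types.
So the F1 carried + + on one chromosome and v t on the other — the recessive alleles are on the same chromosome (cis / coupling).

cis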